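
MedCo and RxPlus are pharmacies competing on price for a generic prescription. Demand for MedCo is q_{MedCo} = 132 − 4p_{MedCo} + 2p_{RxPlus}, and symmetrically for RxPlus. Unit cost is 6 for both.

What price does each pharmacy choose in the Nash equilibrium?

MedCo's profit: π = (p_{MedCo} − 6)(132 − 4p_{MedCo} + 2p_{RxPlus}).
∂π/∂p_{MedCo} = 156 − 8p_{MedCo} + 2p_{RxPlus} = 0 ⇒ p_{MedCo} = 19.5 + 0.25p_{RxPlus}.
By symmetry p_{RxPlus} = p_{MedCo}; substituting into the reaction function, 0.75p_{MedCo} = 19.5 and p_{MedCo} = 26.

26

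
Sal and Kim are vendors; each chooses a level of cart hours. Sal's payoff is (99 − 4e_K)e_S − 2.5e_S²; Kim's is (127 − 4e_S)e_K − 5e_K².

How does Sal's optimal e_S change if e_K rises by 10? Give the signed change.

Expanding Sal's payoff: 99e_S − 4e_Ke_S − 2.5e_S².
∂π/∂e_S = 99 − 4e_K − 5e_S = 0, so e_S = 19.8 − 0.8e_K.
The reaction-function slope is −0.8, so a 10-unit rise in e_K moves e_S by −0.8 × 10 = −8. Sal's best response falls — the actions are strategic substitutes.

-8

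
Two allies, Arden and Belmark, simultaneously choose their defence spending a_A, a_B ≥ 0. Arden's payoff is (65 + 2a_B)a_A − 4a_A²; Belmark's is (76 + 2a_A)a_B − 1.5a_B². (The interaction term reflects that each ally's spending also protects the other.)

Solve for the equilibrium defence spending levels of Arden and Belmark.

17.35, 36.9

Expanding Arden's payoff: 65a_A + 2a_Ba_A − 4a_A².
∂π/∂a_A = 65 + 2a_B − 8a_A = 0, so a_A = 8.125 + 0.25a_B.
Likewise for Belmark: a_B = 76/3 + (2/3)a_A.
Plugging a_B into Arden's best response: a_A = 8.125 + 0.25(76/3 + (2/3)a_A) ⇒ (5/6)a_A = 347/24, so a_A = 17.35.
Then a_B = 76/3 + (2/3)·17.35 = 36.9.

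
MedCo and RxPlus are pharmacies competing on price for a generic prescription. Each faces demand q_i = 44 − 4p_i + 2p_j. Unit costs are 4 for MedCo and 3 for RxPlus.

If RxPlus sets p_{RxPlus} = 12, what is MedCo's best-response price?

10.5

MedCo's profit: π = (p_{MedCo} − 4)(44 − 4p_{MedCo} + 2p_{RxPlus}).
∂π/∂p_{MedCo} = 60 − 8p_{MedCo} + 2p_{RxPlus} = 0 ⇒ p_{MedCo} = 7.5 + 0.25p_{RxPlus}.
At p_{RxPlus} = 12: p_{MedCo} = 7.5 + 0.25·12 = 10.5.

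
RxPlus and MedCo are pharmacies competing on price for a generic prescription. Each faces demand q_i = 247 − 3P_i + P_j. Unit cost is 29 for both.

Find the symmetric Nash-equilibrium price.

66.8

RxPlus's profit: π = (P_{RxPlus} − 29)(247 − 3P_{RxPlus} + P_{MedCo}).
∂π/∂P_{RxPlus} = 334 − 6P_{RxPlus} + P_{MedCo} = 0 ⇒ P_{RxPlus} = 167/3 + (1/6)P_{MedCo}.
By symmetry P_{MedCo} = P_{RxPlus}; substituting into the reaction function, (5/6)P_{RxPlus} = 167/3 and P_{RxPlus} = 66.8.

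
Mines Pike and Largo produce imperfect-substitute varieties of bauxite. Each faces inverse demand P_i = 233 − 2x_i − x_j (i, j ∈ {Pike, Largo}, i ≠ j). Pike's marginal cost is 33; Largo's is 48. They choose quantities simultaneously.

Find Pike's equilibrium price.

115

Mine Pike's profit: π = x_{Pike}(233 − 2x_{Pike} − x_{Largo}) − 33x_{Pike}.
∂π/∂x_{Pike} = 200 − 4x_{Pike} − x_{Largo} = 0 ⇒ x_{Pike} = 50 − 0.25x_{Largo}.
Similarly x_{Largo} = 46.25 − 0.25x_{Pike}.
Solving the two reaction functions simultaneously: (1 − (−0.25)(−0.25))x_{Pike} = 50 − 0.25·46.25, so 0.9375x_{Pike} = 38.4375 and x_{Pike} = 41.
Then x_{Largo} = 46.25 − 0.25·41 = 36.
P_{Pike} = 233 − 2·41 − 36 = 115.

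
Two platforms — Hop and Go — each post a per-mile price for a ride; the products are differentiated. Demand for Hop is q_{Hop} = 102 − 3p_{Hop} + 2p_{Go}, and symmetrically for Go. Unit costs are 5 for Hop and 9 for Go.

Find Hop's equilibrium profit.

1875

Hop's profit: π = (p_{Hop} − 5)(102 − 3p_{Hop} + 2p_{Go}).
∂π/∂p_{Hop} = 117 − 6p_{Hop} + 2p_{Go} = 0 ⇒ p_{Hop} = 19.5 + (1/3)p_{Go}.
Similarly p_{Go} = 21.5 + (1/3)p_{Hop}.
Solving the two reaction functions simultaneously: (1 − (1/3)(1/3))p_{Hop} = 19.5 + (1/3)·21.5, so (8/9)p_{Hop} = 80/3 and p_{Hop} = 30.
Then p_{Go} = 21.5 + (1/3)·30 = 31.5.
q_{Hop} = 102 − 3·30 + 2·31.5 = 75.
Profit = (30 − 5)·75 = 1875.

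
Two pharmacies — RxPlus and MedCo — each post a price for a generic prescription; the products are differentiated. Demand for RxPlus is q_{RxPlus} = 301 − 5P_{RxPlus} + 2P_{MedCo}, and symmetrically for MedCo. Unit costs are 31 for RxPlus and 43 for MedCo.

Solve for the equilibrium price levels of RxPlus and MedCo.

58.25, 63.25

RxPlus's profit: π = (P_{RxPlus} − 31)(301 − 5P_{RxPlus} + 2P_{MedCo}).
∂π/∂P_{RxPlus} = 456 − 10P_{RxPlus} + 2P_{MedCo} = 0 ⇒ P_{RxPlus} = 45.6 + 0.2P_{MedCo}.
Similarly P_{MedCo} = 51.6 + 0.2P_{RxPlus}.
Substituting the second reaction function into the first: P_{RxPlus} = 45.6 + 0.2(51.6 + 0.2P_{RxPlus}), which gives 0.96P_{RxPlus} = 55.92 ⇒ P_{RxPlus} = 58.25.
Then P_{MedCo} = 51.6 + 0.2·58.25 = 63.25.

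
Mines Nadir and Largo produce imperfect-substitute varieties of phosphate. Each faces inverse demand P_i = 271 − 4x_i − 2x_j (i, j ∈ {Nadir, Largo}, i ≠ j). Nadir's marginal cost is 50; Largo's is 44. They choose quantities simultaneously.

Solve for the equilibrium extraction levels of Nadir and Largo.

Mine Nadir's profit: π = x_{Nadir}(271 − 4x_{Nadir} − 2x_{Largo}) − 50x_{Nadir}.
∂π/∂x_{Nadir} = 221 − 8x_{Nadir} − 2x_{Largo} = 0 ⇒ x_{Nadir} = 27.625 − 0.25x_{Largo}.
Similarly x_{Largo} = 28.375 − 0.25x_{Nadir}.
Plugging x_{Largo} into Nadir's best response: x_{Nadir} = 27.625 − 0.25(28.375 − 0.25x_{Nadir}) ⇒ 0.9375x_{Nadir} = 657/32, so x_{Nadir} = 21.9.
Then x_{Largo} = 28.375 − 0.25·21.9 = 22.9.

21.9, 22.9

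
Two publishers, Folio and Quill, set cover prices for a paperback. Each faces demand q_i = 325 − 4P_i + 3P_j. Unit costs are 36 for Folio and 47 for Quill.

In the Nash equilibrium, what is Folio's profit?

Folio's profit: π = (P_{Folio} − 36)(325 − 4P_{Folio} + 3P_{Quill}).
∂π/∂P_{Folio} = 469 − 8P_{Folio} + 3P_{Quill} = 0 ⇒ P_{Folio} = 58.625 + 0.375P_{Quill}.
Similarly P_{Quill} = 64.125 + 0.375P_{Folio}.
Solving the two reaction functions simultaneously: (1 − (0.375)(0.375))P_{Folio} = 58.625 + 0.375·64.125, so (55/64)P_{Folio} = 5291/64 and P_{Folio} = 96.2.
Then P_{Quill} = 64.125 + 0.375·96.2 = 100.2.
q_{Folio} = 325 − 4·96.2 + 3·100.2 = 240.8.
Profit = (96.2 − 36)·240.8 = 14496.16.

14496.16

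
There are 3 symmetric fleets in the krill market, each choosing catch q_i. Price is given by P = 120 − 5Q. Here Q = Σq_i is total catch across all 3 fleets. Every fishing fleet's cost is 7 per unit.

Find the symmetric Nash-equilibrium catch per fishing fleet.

A representative fishing fleet's profit is π_i = q_i(120 − 5Q) − 7q_i, with Q = q_i + Σ_{j≠i} q_j.
First-order condition: 113 − 10q_i − 5Σ_{j≠i} q_j = 0.
Imposing symmetry (q_j = q for all j) turns Σ_{j≠i} q_j into 2q, so 113 = 20q and q = 5.65.

5.65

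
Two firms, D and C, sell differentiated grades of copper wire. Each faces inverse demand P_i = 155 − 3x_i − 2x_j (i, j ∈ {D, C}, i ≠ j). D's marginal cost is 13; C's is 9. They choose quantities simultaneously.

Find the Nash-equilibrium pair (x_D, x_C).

Firm D's profit: π = x_D(155 − 3x_D − 2x_C) − 13x_D.
∂π/∂x_D = 142 − 6x_D − 2x_C = 0 ⇒ x_D = 71/3 − (1/3)x_C.
Similarly x_C = 73/3 − (1/3)x_D.
Plugging x_C into D's best response: x_D = 71/3 − (1/3)(73/3 − (1/3)x_D) ⇒ (8/9)x_D = 140/9, so x_D = 17.5.
Then x_C = 73/3 − (1/3)·17.5 = 18.5.

17.5, 18.5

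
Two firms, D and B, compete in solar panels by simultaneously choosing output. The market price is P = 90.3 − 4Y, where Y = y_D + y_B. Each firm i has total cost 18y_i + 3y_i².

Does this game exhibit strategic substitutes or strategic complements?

Firm D's profit: π = y_D(90.3 − 4(y_D + y_B)) − 18y_D − 3y_D².
∂π/∂y_D = 72.3 − 14y_D − 4y_B = 0, so y_D = 723/140 − (2/7)y_B.
The best-response slope dy_D/dy_B = −2/7 < 0: the reaction function is downward-sloping, so the choices are strategic substitutes.

strategic substitutes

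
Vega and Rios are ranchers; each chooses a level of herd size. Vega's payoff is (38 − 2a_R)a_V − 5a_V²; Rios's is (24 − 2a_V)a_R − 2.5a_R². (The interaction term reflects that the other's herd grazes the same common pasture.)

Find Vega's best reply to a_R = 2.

Expanding Vega's payoff: 38a_V − 2a_Ra_V − 5a_V².
∂π/∂a_V = 38 − 2a_R − 10a_V = 0, so a_V = 3.8 − 0.2a_R.
At a_R = 2: a_V = 3.8 − 0.2·2 = 3.4.

3.4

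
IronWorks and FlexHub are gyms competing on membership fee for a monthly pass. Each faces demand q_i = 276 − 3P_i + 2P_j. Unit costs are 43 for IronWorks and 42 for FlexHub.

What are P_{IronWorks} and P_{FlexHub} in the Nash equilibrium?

101.0625, 100.6875

IronWorks's profit: π = (P_{IronWorks} − 43)(276 − 3P_{IronWorks} + 2P_{FlexHub}).
∂π/∂P_{IronWorks} = 405 − 6P_{IronWorks} + 2P_{FlexHub} = 0 ⇒ P_{IronWorks} = 67.5 + (1/3)P_{FlexHub}.
Similarly P_{FlexHub} = 67 + (1/3)P_{IronWorks}.
Substituting the second reaction function into the first: P_{IronWorks} = 67.5 + (1/3)(67 + (1/3)P_{IronWorks}), which gives (8/9)P_{IronWorks} = 539/6 ⇒ P_{IronWorks} = 101.0625.
Then P_{FlexHub} = 67 + (1/3)·101.0625 = 100.6875.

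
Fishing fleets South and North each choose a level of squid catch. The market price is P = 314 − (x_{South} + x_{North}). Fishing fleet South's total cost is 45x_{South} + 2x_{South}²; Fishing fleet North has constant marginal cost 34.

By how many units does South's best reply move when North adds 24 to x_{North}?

Fishing fleet South's profit: π = x_{South}(314 − (x_{South} + x_{North})) − 45x_{South} − 2x_{South}².
∂π/∂x_{South} = 269 − 6x_{South} − x_{North} = 0, so x_{South} = 269/6 − (1/6)x_{North}.
The reaction-function slope is −1/6, so a 24-unit rise in x_{North} moves x_{South} by −1/6 × 24 = −4. South's best response falls — the actions are strategic substitutes.

-4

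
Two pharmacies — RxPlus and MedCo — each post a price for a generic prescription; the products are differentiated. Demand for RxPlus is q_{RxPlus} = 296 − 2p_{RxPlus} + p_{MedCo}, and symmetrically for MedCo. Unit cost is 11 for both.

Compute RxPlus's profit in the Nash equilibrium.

RxPlus's profit: π = (p_{RxPlus} − 11)(296 − 2p_{RxPlus} + p_{MedCo}).
∂π/∂p_{RxPlus} = 318 − 4p_{RxPlus} + p_{MedCo} = 0 ⇒ p_{RxPlus} = 79.5 + 0.25p_{MedCo}.
Setting p_{RxPlus} = p_{MedCo} in the reaction function: p_{RxPlus} = 79.5 + 0.25p_{RxPlus}, so p_{RxPlus} = 79.5 / 0.75 = 106.
q_{RxPlus} = 296 − 2·106 + 106 = 190.
Profit = (106 − 11)·190 = 18050.

18050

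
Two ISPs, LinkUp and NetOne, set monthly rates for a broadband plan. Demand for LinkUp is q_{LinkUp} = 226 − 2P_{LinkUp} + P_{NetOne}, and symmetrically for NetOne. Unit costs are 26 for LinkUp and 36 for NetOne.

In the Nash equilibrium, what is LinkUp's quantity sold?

LinkUp's profit: π = (P_{LinkUp} − 26)(226 − 2P_{LinkUp} + P_{NetOne}).
∂π/∂P_{LinkUp} = 278 − 4P_{LinkUp} + P_{NetOne} = 0 ⇒ P_{LinkUp} = 69.5 + 0.25P_{NetOne}.
Similarly P_{NetOne} = 74.5 + 0.25P_{LinkUp}.
Substituting the second reaction function into the first: P_{LinkUp} = 69.5 + 0.25(74.5 + 0.25P_{LinkUp}), which gives 0.9375P_{LinkUp} = 88.125 ⇒ P_{LinkUp} = 94.
Then P_{NetOne} = 74.5 + 0.25·94 = 98.
q_{LinkUp} = 226 − 2·94 + 98 = 136.

136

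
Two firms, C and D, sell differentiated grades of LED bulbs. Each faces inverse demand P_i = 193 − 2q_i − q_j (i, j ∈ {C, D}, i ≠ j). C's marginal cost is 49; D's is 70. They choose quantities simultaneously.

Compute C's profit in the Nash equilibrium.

Firm C's profit: π = q_C(193 − 2q_C − q_D) − 49q_C.
∂π/∂q_C = 144 − 4q_C − q_D = 0 ⇒ q_C = 36 − 0.25q_D.
Similarly q_D = 30.75 − 0.25q_C.
Plugging q_D into C's best response: q_C = 36 − 0.25(30.75 − 0.25q_C) ⇒ 0.9375q_C = 28.3125, so q_C = 30.2.
Then q_D = 30.75 − 0.25·30.2 = 23.2.
P_C = 193 − 2·30.2 − 23.2 = 109.4.
Profit = (109.4 − 49)·30.2 = 1824.08.

1824.08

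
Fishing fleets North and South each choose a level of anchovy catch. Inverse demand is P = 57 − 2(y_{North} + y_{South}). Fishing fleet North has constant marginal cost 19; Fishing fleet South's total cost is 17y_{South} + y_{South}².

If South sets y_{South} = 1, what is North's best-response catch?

Fishing fleet North's profit: π = y_{North}(57 − 2(y_{North} + y_{South})) − 19y_{North}.
∂π/∂y_{North} = 38 − 4y_{North} − 2y_{South} = 0, so y_{North} = 9.5 − 0.5y_{South}.
At y_{South} = 1: y_{North} = 9.5 − 0.5·1 = 9.

9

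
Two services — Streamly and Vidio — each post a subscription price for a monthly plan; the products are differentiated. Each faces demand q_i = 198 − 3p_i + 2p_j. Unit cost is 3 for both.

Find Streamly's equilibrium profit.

7129.6875

Streamly's profit: π = (p_{Streamly} − 3)(198 − 3p_{Streamly} + 2p_{Vidio}).
∂π/∂p_{Streamly} = 207 − 6p_{Streamly} + 2p_{Vidio} = 0 ⇒ p_{Streamly} = 34.5 + (1/3)p_{Vidio}.
The game is symmetric, so in equilibrium p_{Vidio} = p_{Streamly}: the reaction function gives (2/3)p_{Streamly} = 34.5, hence p_{Streamly} = 51.75.
q_{Streamly} = 198 − 3·51.75 + 2·51.75 = 146.25.
Profit = (51.75 − 3)·146.25 = 7129.6875.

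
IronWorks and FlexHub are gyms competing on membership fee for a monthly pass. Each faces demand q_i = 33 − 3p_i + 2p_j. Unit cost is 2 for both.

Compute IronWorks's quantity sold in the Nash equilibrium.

23.25

IronWorks's profit: π = (p_{IronWorks} − 2)(33 − 3p_{IronWorks} + 2p_{FlexHub}).
∂π/∂p_{IronWorks} = 39 − 6p_{IronWorks} + 2p_{FlexHub} = 0 ⇒ p_{IronWorks} = 6.5 + (1/3)p_{FlexHub}.
By symmetry p_{FlexHub} = p_{IronWorks}; substituting into the reaction function, (2/3)p_{IronWorks} = 6.5 and p_{IronWorks} = 9.75.
q_{IronWorks} = 33 − 3·9.75 + 2·9.75 = 23.25.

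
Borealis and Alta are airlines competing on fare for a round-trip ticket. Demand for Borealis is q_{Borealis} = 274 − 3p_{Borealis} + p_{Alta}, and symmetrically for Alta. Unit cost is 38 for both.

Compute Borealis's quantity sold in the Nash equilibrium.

118.8

Borealis's profit: π = (p_{Borealis} − 38)(274 − 3p_{Borealis} + p_{Alta}).
∂π/∂p_{Borealis} = 388 − 6p_{Borealis} + p_{Alta} = 0 ⇒ p_{Borealis} = 194/3 + (1/6)p_{Alta}.
The game is symmetric, so in equilibrium p_{Alta} = p_{Borealis}: the reaction function gives (5/6)p_{Borealis} = 194/3, hence p_{Borealis} = 77.6.
q_{Borealis} = 274 − 3·77.6 + 77.6 = 118.8.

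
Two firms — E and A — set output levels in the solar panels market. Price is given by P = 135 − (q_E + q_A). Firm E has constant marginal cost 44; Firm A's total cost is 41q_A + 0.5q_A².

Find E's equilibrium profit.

Firm E's profit: π = q_E(135 − (q_E + q_A)) − 44q_E.
∂π/∂q_E = 91 − 2q_E − q_A = 0, so q_E = 45.5 − 0.5q_A.
For A: ∂π/∂q_A = 94 − 3q_A − q_E = 0 ⇒ q_A = 94/3 − (1/3)q_E.
Plugging q_A into E's best response: q_E = 45.5 − 0.5(94/3 − (1/3)q_E) ⇒ (5/6)q_E = 179/6, so q_E = 35.8.
Then q_A = 94/3 − (1/3)·35.8 = 19.4.
Price P = 135 − 55.2 = 79.8.
E's profit: (79.8 − 44)·35.8 = 1281.64.

1281.64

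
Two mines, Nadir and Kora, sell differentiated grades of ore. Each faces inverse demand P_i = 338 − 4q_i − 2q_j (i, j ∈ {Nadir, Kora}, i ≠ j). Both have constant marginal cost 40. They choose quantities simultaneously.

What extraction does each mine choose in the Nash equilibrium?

Mine Nadir's profit: π = q_{Nadir}(338 − 4q_{Nadir} − 2q_{Kora}) − 40q_{Nadir}.
∂π/∂q_{Nadir} = 298 − 8q_{Nadir} − 2q_{Kora} = 0 ⇒ q_{Nadir} = 37.25 − 0.25q_{Kora}.
Setting q_{Nadir} = q_{Kora} in the reaction function: q_{Nadir} = 37.25 − 0.25q_{Nadir}, so q_{Nadir} = 37.25 / 1.25 = 29.8.

29.8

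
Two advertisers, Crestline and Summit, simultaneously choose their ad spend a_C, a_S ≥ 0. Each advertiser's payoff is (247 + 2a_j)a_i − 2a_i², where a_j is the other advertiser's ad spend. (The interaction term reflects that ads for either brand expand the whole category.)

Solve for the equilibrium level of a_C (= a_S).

Crestline's payoff is (247 + 2a_S)a_C − 2a_C².
∂π/∂a_C = 247 + 2a_S − 4a_C = 0, so a_C = 61.75 + 0.5a_S.
Setting a_C = a_S in the reaction function: a_C = 61.75 + 0.5a_C, so a_C = 61.75 / 0.5 = 123.5.

123.5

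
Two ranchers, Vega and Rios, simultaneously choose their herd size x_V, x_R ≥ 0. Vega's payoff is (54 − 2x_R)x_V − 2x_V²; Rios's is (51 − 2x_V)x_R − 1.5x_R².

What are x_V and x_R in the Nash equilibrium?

Expanding Vega's payoff: 54x_V − 2x_Rx_V − 2x_V².
∂π/∂x_V = 54 − 2x_R − 4x_V = 0, so x_V = 13.5 − 0.5x_R.
Likewise for Rios: x_R = 17 − (2/3)x_V.
Solving the two reaction functions simultaneously: (1 − (−0.5)(−2/3))x_V = 13.5 − 0.5·17, so (2/3)x_V = 5 and x_V = 7.5.
Then x_R = 17 − (2/3)·7.5 = 12.

7.5, 12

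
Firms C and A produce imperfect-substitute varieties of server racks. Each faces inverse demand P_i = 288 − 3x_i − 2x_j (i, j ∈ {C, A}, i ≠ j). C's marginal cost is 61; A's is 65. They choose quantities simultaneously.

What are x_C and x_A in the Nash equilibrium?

Firm C's profit: π = x_C(288 − 3x_C − 2x_A) − 61x_C.
∂π/∂x_C = 227 − 6x_C − 2x_A = 0 ⇒ x_C = 227/6 − (1/3)x_A.
Similarly x_A = 223/6 − (1/3)x_C.
Plugging x_A into C's best response: x_C = 227/6 − (1/3)(223/6 − (1/3)x_C) ⇒ (8/9)x_C = 229/9, so x_C = 28.625.
Then x_A = 223/6 − (1/3)·28.625 = 27.625.

28.625, 27.625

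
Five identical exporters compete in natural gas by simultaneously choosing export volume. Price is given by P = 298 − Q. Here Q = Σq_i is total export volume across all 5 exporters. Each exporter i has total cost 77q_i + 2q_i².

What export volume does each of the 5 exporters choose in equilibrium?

A representative exporter's profit is π_i = q_i(298 − Q) − 77q_i − 2q_i², with Q = q_i + Σ_{j≠i} q_j.
First-order condition: 221 − 6q_i − Σ_{j≠i} q_j = 0.
In a symmetric equilibrium every exporter chooses the same q, so Σ_{j≠i} q_j = 4q. The condition becomes 221 − 10q = 0, giving q = 221/10 = 22.1.

22.1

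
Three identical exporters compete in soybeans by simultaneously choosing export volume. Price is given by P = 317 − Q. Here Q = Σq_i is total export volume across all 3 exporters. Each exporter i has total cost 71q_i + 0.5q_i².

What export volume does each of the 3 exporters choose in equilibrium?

49.2

A representative exporter's profit is π_i = q_i(317 − Q) − 71q_i − 0.5q_i², with Q = q_i + Σ_{j≠i} q_j.
First-order condition: 246 − 3q_i − Σ_{j≠i} q_j = 0.
With identical exporters, set every q_j = q: then 246 − 3q − 2q = 0, i.e. q = 246/5 = 49.2.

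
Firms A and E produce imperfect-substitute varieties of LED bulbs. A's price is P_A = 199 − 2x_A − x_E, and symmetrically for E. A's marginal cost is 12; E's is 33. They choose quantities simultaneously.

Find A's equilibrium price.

89.6

Firm A's profit: π = x_A(199 − 2x_A − x_E) − 12x_A.
∂π/∂x_A = 187 − 4x_A − x_E = 0 ⇒ x_A = 46.75 − 0.25x_E.
Similarly x_E = 41.5 − 0.25x_A.
Plugging x_E into A's best response: x_A = 46.75 − 0.25(41.5 − 0.25x_A) ⇒ 0.9375x_A = 36.375, so x_A = 38.8.
Then x_E = 41.5 − 0.25·38.8 = 31.8.
P_A = 199 − 2·38.8 − 31.8 = 89.6.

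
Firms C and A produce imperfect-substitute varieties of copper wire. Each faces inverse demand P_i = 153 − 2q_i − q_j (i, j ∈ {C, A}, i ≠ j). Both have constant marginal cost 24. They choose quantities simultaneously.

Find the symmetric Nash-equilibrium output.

Firm C's profit: π = q_C(153 − 2q_C − q_A) − 24q_C.
∂π/∂q_C = 129 − 4q_C − q_A = 0 ⇒ q_C = 32.25 − 0.25q_A.
Setting q_C = q_A in the reaction function: q_C = 32.25 − 0.25q_C, so q_C = 32.25 / 1.25 = 25.8.

25.8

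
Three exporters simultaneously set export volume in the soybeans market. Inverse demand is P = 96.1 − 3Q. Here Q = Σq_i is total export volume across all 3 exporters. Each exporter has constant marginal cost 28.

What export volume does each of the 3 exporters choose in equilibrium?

5.675

A representative exporter's profit is π_i = q_i(96.1 − 3Q) − 28q_i, with Q = q_i + Σ_{j≠i} q_j.
First-order condition: 68.1 − 6q_i − 3Σ_{j≠i} q_j = 0.
With identical exporters, set every q_j = q: then 68.1 − 6q − 6q = 0, i.e. q = 68.1/12 = 5.675.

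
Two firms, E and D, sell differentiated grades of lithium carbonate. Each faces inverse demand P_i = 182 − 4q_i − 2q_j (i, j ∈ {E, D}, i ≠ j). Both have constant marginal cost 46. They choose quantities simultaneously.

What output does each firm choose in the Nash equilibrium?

Firm E's profit: π = q_E(182 − 4q_E − 2q_D) − 46q_E.
∂π/∂q_E = 136 − 8q_E − 2q_D = 0 ⇒ q_E = 17 − 0.25q_D.
Setting q_E = q_D in the reaction function: q_E = 17 − 0.25q_E, so q_E = 17 / 1.25 = 13.6.

13.6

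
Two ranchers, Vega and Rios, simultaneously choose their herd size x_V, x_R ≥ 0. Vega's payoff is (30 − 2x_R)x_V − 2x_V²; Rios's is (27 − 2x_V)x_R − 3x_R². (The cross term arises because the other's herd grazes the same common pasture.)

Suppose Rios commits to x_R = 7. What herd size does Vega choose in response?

Expanding Vega's payoff: 30x_V − 2x_Rx_V − 2x_V².
∂π/∂x_V = 30 − 2x_R − 4x_V = 0, so x_V = 7.5 − 0.5x_R.
At x_R = 7: x_V = 7.5 − 0.5·7 = 4.

4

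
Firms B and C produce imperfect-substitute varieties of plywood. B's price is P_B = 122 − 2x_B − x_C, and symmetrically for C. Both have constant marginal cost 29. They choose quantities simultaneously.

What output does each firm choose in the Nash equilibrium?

Firm B's profit: π = x_B(122 − 2x_B − x_C) − 29x_B.
∂π/∂x_B = 93 − 4x_B − x_C = 0 ⇒ x_B = 23.25 − 0.25x_C.
Setting x_B = x_C in the reaction function: x_B = 23.25 − 0.25x_B, so x_B = 23.25 / 1.25 = 18.6.

18.6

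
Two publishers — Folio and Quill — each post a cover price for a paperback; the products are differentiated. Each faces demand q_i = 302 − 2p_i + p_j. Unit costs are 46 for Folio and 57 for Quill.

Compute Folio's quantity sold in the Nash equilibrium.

Folio's profit: π = (p_{Folio} − 46)(302 − 2p_{Folio} + p_{Quill}).
∂π/∂p_{Folio} = 394 − 4p_{Folio} + p_{Quill} = 0 ⇒ p_{Folio} = 98.5 + 0.25p_{Quill}.
Similarly p_{Quill} = 104 + 0.25p_{Folio}.
Substituting the second reaction function into the first: p_{Folio} = 98.5 + 0.25(104 + 0.25p_{Folio}), which gives 0.9375p_{Folio} = 124.5 ⇒ p_{Folio} = 132.8.
Then p_{Quill} = 104 + 0.25·132.8 = 137.2.
q_{Folio} = 302 − 2·132.8 + 137.2 = 173.6.

173.6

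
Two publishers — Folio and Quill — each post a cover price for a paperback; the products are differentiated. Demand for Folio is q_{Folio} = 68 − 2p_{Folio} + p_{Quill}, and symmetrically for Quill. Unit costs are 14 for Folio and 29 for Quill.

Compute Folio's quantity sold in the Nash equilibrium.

Folio's profit: π = (p_{Folio} − 14)(68 − 2p_{Folio} + p_{Quill}).
∂π/∂p_{Folio} = 96 − 4p_{Folio} + p_{Quill} = 0 ⇒ p_{Folio} = 24 + 0.25p_{Quill}.
Similarly p_{Quill} = 31.5 + 0.25p_{Folio}.
Plugging p_{Quill} into Folio's best response: p_{Folio} = 24 + 0.25(31.5 + 0.25p_{Folio}) ⇒ 0.9375p_{Folio} = 31.875, so p_{Folio} = 34.
Then p_{Quill} = 31.5 + 0.25·34 = 40.
q_{Folio} = 68 − 2·34 + 40 = 40.

40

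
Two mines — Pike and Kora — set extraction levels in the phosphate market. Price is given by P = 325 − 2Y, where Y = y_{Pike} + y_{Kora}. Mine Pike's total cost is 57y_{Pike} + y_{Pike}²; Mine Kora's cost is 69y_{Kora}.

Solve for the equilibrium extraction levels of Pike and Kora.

28, 50

Mine Pike's profit: π = y_{Pike}(325 − 2(y_{Pike} + y_{Kora})) − 57y_{Pike} − y_{Pike}².
∂π/∂y_{Pike} = 268 − 6y_{Pike} − 2y_{Kora} = 0, so y_{Pike} = 134/3 − (1/3)y_{Kora}.
For Kora: ∂π/∂y_{Kora} = 256 − 4y_{Kora} − 2y_{Pike} = 0 ⇒ y_{Kora} = 64 − 0.5y_{Pike}.
Plugging y_{Kora} into Pike's best response: y_{Pike} = 134/3 − (1/3)(64 − 0.5y_{Pike}) ⇒ (5/6)y_{Pike} = 70/3, so y_{Pike} = 28.
Then y_{Kora} = 64 − 0.5·28 = 50.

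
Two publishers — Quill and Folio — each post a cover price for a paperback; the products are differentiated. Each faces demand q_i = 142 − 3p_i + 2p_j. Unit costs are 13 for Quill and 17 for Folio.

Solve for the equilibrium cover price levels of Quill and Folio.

Quill's profit: π = (p_{Quill} − 13)(142 − 3p_{Quill} + 2p_{Folio}).
∂π/∂p_{Quill} = 181 − 6p_{Quill} + 2p_{Folio} = 0 ⇒ p_{Quill} = 181/6 + (1/3)p_{Folio}.
Similarly p_{Folio} = 193/6 + (1/3)p_{Quill}.
Solving the two reaction functions simultaneously: (1 − (1/3)(1/3))p_{Quill} = 181/6 + (1/3)·(193/6), so (8/9)p_{Quill} = 368/9 and p_{Quill} = 46.
Then p_{Folio} = 193/6 + (1/3)·46 = 47.5.

46, 47.5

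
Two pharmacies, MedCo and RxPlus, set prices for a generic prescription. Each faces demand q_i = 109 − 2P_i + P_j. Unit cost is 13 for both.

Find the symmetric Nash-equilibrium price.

MedCo's profit: π = (P_{MedCo} − 13)(109 − 2P_{MedCo} + P_{RxPlus}).
∂π/∂P_{MedCo} = 135 − 4P_{MedCo} + P_{RxPlus} = 0 ⇒ P_{MedCo} = 33.75 + 0.25P_{RxPlus}.
By symmetry P_{RxPlus} = P_{MedCo}; substituting into the reaction function, 0.75P_{MedCo} = 33.75 and P_{MedCo} = 45.

45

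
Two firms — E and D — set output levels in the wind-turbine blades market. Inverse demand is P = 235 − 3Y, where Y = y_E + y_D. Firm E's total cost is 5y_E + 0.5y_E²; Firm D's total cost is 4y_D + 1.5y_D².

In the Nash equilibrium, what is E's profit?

2275.875

Firm E's profit: π = y_E(235 − 3(y_E + y_D)) − 5y_E − 0.5y_E².
∂π/∂y_E = 230 − 7y_E − 3y_D = 0, so y_E = 230/7 − (3/7)y_D.
For D: ∂π/∂y_D = 231 − 9y_D − 3y_E = 0 ⇒ y_D = 77/3 − (1/3)y_E.
Solving the two reaction functions simultaneously: (1 − (−3/7)(−1/3))y_E = 230/7 − (3/7)·(77/3), so (6/7)y_E = 153/7 and y_E = 25.5.
Then y_D = 77/3 − (1/3)·25.5 = 103/6.
Price P = 235 − 3·(128/3) = 107.
E's profit: (107 − 5)·25.5 − 0.5(25.5)² = 2275.875.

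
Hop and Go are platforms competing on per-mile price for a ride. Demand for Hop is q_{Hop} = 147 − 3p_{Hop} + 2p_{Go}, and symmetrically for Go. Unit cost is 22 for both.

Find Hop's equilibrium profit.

2929.6875

Hop's profit: π = (p_{Hop} − 22)(147 − 3p_{Hop} + 2p_{Go}).
∂π/∂p_{Hop} = 213 − 6p_{Hop} + 2p_{Go} = 0 ⇒ p_{Hop} = 35.5 + (1/3)p_{Go}.
The game is symmetric, so in equilibrium p_{Go} = p_{Hop}: the reaction function gives (2/3)p_{Hop} = 35.5, hence p_{Hop} = 53.25.
q_{Hop} = 147 − 3·53.25 + 2·53.25 = 93.75.
Profit = (53.25 − 22)·93.75 = 2929.6875.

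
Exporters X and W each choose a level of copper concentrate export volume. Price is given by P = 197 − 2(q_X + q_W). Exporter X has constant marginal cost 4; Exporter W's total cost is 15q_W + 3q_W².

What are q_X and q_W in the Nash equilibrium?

Exporter X's profit: π = q_X(197 − 2(q_X + q_W)) − 4q_X.
∂π/∂q_X = 193 − 4q_X − 2q_W = 0, so q_X = 48.25 − 0.5q_W.
For W: ∂π/∂q_W = 182 − 10q_W − 2q_X = 0 ⇒ q_W = 18.2 − 0.2q_X.
Substituting the second reaction function into the first: q_X = 48.25 − 0.5(18.2 − 0.2q_X), which gives 0.9q_X = 39.15 ⇒ q_X = 43.5.
Then q_W = 18.2 − 0.2·43.5 = 9.5.

43.5, 9.5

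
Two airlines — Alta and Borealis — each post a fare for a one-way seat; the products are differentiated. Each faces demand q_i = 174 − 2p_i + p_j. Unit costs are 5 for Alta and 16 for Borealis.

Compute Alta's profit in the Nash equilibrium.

6681.68

Alta's profit: π = (p_{Alta} − 5)(174 − 2p_{Alta} + p_{Borealis}).
∂π/∂p_{Alta} = 184 − 4p_{Alta} + p_{Borealis} = 0 ⇒ p_{Alta} = 46 + 0.25p_{Borealis}.
Similarly p_{Borealis} = 51.5 + 0.25p_{Alta}.
Substituting the second reaction function into the first: p_{Alta} = 46 + 0.25(51.5 + 0.25p_{Alta}), which gives 0.9375p_{Alta} = 58.875 ⇒ p_{Alta} = 62.8.
Then p_{Borealis} = 51.5 + 0.25·62.8 = 67.2.
q_{Alta} = 174 − 2·62.8 + 67.2 = 115.6.
Profit = (62.8 − 5)·115.6 = 6681.68.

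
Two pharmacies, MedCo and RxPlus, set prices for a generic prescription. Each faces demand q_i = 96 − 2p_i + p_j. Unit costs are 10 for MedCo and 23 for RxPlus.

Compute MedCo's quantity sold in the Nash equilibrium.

60.8

MedCo's profit: π = (p_{MedCo} − 10)(96 − 2p_{MedCo} + p_{RxPlus}).
∂π/∂p_{MedCo} = 116 − 4p_{MedCo} + p_{RxPlus} = 0 ⇒ p_{MedCo} = 29 + 0.25p_{RxPlus}.
Similarly p_{RxPlus} = 35.5 + 0.25p_{MedCo}.
Plugging p_{RxPlus} into MedCo's best response: p_{MedCo} = 29 + 0.25(35.5 + 0.25p_{MedCo}) ⇒ 0.9375p_{MedCo} = 37.875, so p_{MedCo} = 40.4.
Then p_{RxPlus} = 35.5 + 0.25·40.4 = 45.6.
q_{MedCo} = 96 − 2·40.4 + 45.6 = 60.8.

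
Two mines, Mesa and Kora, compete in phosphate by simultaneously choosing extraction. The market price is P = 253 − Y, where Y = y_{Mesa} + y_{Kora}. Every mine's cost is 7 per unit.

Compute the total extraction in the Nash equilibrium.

Mine Mesa's profit: π = y_{Mesa}(253 − (y_{Mesa} + y_{Kora})) − 7y_{Mesa}.
∂π/∂y_{Mesa} = 246 − 2y_{Mesa} − y_{Kora} = 0, so y_{Mesa} = 123 − 0.5y_{Kora}.
The game is symmetric, so in equilibrium y_{Kora} = y_{Mesa}: the reaction function gives 1.5y_{Mesa} = 123, hence y_{Mesa} = 82.
Total extraction: 82 + 82 = 164.

164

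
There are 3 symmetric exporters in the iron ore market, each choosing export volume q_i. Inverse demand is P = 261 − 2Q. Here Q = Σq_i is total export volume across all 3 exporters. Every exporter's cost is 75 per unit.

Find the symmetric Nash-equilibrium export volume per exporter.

23.25

A representative exporter's profit is π_i = q_i(261 − 2Q) − 75q_i, with Q = q_i + Σ_{j≠i} q_j.
First-order condition: 186 − 4q_i − 2Σ_{j≠i} q_j = 0.
In a symmetric equilibrium every exporter chooses the same q, so Σ_{j≠i} q_j = 2q. The condition becomes 186 − 8q = 0, giving q = 186/8 = 23.25.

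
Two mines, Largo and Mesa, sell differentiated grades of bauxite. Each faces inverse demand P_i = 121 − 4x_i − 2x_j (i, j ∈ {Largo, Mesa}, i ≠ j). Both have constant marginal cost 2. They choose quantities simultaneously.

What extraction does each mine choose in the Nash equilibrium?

11.9

Mine Largo's profit: π = x_{Largo}(121 − 4x_{Largo} − 2x_{Mesa}) − 2x_{Largo}.
∂π/∂x_{Largo} = 119 − 8x_{Largo} − 2x_{Mesa} = 0 ⇒ x_{Largo} = 14.875 − 0.25x_{Mesa}.
By symmetry x_{Mesa} = x_{Largo}; substituting into the reaction function, 1.25x_{Largo} = 14.875 and x_{Largo} = 11.9.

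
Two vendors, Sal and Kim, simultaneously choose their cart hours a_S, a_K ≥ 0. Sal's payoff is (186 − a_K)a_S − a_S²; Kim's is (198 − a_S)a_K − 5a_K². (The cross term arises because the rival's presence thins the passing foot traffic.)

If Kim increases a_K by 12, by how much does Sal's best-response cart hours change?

-6

Expanding Sal's payoff: 186a_S − a_Ka_S − a_S².
∂π/∂a_S = 186 − a_K − 2a_S = 0, so a_S = 93 − 0.5a_K.
The reaction-function slope is −0.5, so a 12-unit rise in a_K moves a_S by −0.5 × 12 = −6. Sal's best response falls — the actions are strategic substitutes.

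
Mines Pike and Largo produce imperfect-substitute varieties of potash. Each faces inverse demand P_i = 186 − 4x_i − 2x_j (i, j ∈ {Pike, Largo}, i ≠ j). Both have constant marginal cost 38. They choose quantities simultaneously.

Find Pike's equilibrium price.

97.2

Mine Pike's profit: π = x_{Pike}(186 − 4x_{Pike} − 2x_{Largo}) − 38x_{Pike}.
∂π/∂x_{Pike} = 148 − 8x_{Pike} − 2x_{Largo} = 0 ⇒ x_{Pike} = 18.5 − 0.25x_{Largo}.
Setting x_{Pike} = x_{Largo} in the reaction function: x_{Pike} = 18.5 − 0.25x_{Pike}, so x_{Pike} = 18.5 / 1.25 = 14.8.
P_{Pike} = 186 − 4·14.8 − 2·14.8 = 97.2.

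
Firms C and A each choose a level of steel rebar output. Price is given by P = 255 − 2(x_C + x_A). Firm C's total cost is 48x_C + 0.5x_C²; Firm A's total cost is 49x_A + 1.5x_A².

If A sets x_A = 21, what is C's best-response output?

Firm C's profit: π = x_C(255 − 2(x_C + x_A)) − 48x_C − 0.5x_C².
∂π/∂x_C = 207 − 5x_C − 2x_A = 0, so x_C = 41.4 − 0.4x_A.
At x_A = 21: x_C = 41.4 − 0.4·21 = 33.

33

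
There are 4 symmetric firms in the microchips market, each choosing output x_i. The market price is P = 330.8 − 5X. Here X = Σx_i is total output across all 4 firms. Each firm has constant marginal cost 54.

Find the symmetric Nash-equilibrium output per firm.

A representative firm's profit is π_i = x_i(330.8 − 5X) − 54x_i, with X = x_i + Σ_{j≠i} x_j.
First-order condition: 276.8 − 10x_i − 5Σ_{j≠i} x_j = 0.
In a symmetric equilibrium every firm chooses the same x, so Σ_{j≠i} x_j = 3x. The condition becomes 276.8 − 25x = 0, giving x = 276.8/25 = 11.072.

11.072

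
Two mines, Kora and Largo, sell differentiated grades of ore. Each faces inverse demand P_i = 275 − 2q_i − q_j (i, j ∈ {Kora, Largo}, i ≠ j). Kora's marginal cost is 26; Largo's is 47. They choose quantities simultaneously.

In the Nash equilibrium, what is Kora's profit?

Mine Kora's profit: π = q_{Kora}(275 − 2q_{Kora} − q_{Largo}) − 26q_{Kora}.
∂π/∂q_{Kora} = 249 − 4q_{Kora} − q_{Largo} = 0 ⇒ q_{Kora} = 62.25 − 0.25q_{Largo}.
Similarly q_{Largo} = 57 − 0.25q_{Kora}.
Substituting the second reaction function into the first: q_{Kora} = 62.25 − 0.25(57 − 0.25q_{Kora}), which gives 0.9375q_{Kora} = 48 ⇒ q_{Kora} = 51.2.
Then q_{Largo} = 57 − 0.25·51.2 = 44.2.
P_{Kora} = 275 − 2·51.2 − 44.2 = 128.4.
Profit = (128.4 − 26)·51.2 = 5242.88.

5242.88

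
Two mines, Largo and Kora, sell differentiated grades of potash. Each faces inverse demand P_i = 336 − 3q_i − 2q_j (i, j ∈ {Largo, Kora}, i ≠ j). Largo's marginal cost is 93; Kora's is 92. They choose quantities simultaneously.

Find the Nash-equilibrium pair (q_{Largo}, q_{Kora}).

30.3125, 30.5625

Mine Largo's profit: π = q_{Largo}(336 − 3q_{Largo} − 2q_{Kora}) − 93q_{Largo}.
∂π/∂q_{Largo} = 243 − 6q_{Largo} − 2q_{Kora} = 0 ⇒ q_{Largo} = 40.5 − (1/3)q_{Kora}.
Similarly q_{Kora} = 122/3 − (1/3)q_{Largo}.
Solving the two reaction functions simultaneously: (1 − (−1/3)(−1/3))q_{Largo} = 40.5 − (1/3)·(122/3), so (8/9)q_{Largo} = 485/18 and q_{Largo} = 30.3125.
Then q_{Kora} = 122/3 − (1/3)·30.3125 = 30.5625.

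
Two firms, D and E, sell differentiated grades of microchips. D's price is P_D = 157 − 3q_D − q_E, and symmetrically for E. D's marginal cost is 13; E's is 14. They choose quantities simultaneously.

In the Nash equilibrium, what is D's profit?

1273.08

Firm D's profit: π = q_D(157 − 3q_D − q_E) − 13q_D.
∂π/∂q_D = 144 − 6q_D − q_E = 0 ⇒ q_D = 24 − (1/6)q_E.
Similarly q_E = 143/6 − (1/6)q_D.
Plugging q_E into D's best response: q_D = 24 − (1/6)(143/6 − (1/6)q_D) ⇒ (35/36)q_D = 721/36, so q_D = 20.6.
Then q_E = 143/6 − (1/6)·20.6 = 20.4.
P_D = 157 − 3·20.6 − 20.4 = 74.8.
Profit = (74.8 − 13)·20.6 = 1273.08.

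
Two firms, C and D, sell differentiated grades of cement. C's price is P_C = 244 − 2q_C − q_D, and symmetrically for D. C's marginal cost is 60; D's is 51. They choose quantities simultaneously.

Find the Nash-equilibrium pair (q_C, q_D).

Firm C's profit: π = q_C(244 − 2q_C − q_D) − 60q_C.
∂π/∂q_C = 184 − 4q_C − q_D = 0 ⇒ q_C = 46 − 0.25q_D.
Similarly q_D = 48.25 − 0.25q_C.
Solving the two reaction functions simultaneously: (1 − (−0.25)(−0.25))q_C = 46 − 0.25·48.25, so 0.9375q_C = 33.9375 and q_C = 36.2.
Then q_D = 48.25 − 0.25·36.2 = 39.2.

36.2, 39.2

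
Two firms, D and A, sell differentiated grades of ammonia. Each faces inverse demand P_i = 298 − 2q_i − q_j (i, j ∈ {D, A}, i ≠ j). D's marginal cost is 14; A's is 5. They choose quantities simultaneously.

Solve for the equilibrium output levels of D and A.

Firm D's profit: π = q_D(298 − 2q_D − q_A) − 14q_D.
∂π/∂q_D = 284 − 4q_D − q_A = 0 ⇒ q_D = 71 − 0.25q_A.
Similarly q_A = 73.25 − 0.25q_D.
Substituting the second reaction function into the first: q_D = 71 − 0.25(73.25 − 0.25q_D), which gives 0.9375q_D = 52.6875 ⇒ q_D = 56.2.
Then q_A = 73.25 − 0.25·56.2 = 59.2.

56.2, 59.2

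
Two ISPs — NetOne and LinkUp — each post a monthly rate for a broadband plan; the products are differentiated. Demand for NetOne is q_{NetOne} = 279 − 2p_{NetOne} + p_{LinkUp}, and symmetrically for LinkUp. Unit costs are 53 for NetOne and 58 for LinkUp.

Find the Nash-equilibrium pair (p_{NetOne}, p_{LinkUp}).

129, 131

NetOne's profit: π = (p_{NetOne} − 53)(279 − 2p_{NetOne} + p_{LinkUp}).
∂π/∂p_{NetOne} = 385 − 4p_{NetOne} + p_{LinkUp} = 0 ⇒ p_{NetOne} = 96.25 + 0.25p_{LinkUp}.
Similarly p_{LinkUp} = 98.75 + 0.25p_{NetOne}.
Plugging p_{LinkUp} into NetOne's best response: p_{NetOne} = 96.25 + 0.25(98.75 + 0.25p_{NetOne}) ⇒ 0.9375p_{NetOne} = 120.9375, so p_{NetOne} = 129.
Then p_{LinkUp} = 98.75 + 0.25·129 = 131.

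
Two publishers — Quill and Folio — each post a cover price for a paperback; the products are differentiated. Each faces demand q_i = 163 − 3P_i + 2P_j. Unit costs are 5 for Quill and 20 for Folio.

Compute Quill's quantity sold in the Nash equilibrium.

126.9375

Quill's profit: π = (P_{Quill} − 5)(163 − 3P_{Quill} + 2P_{Folio}).
∂π/∂P_{Quill} = 178 − 6P_{Quill} + 2P_{Folio} = 0 ⇒ P_{Quill} = 89/3 + (1/3)P_{Folio}.
Similarly P_{Folio} = 223/6 + (1/3)P_{Quill}.
Plugging P_{Folio} into Quill's best response: P_{Quill} = 89/3 + (1/3)(223/6 + (1/3)P_{Quill}) ⇒ (8/9)P_{Quill} = 757/18, so P_{Quill} = 47.3125.
Then P_{Folio} = 223/6 + (1/3)·47.3125 = 52.9375.
q_{Quill} = 163 − 3·47.3125 + 2·52.9375 = 126.9375.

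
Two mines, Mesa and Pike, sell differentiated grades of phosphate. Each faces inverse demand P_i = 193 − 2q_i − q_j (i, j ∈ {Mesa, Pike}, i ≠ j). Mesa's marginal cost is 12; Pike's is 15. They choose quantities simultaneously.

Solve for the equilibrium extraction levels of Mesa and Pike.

Mine Mesa's profit: π = q_{Mesa}(193 − 2q_{Mesa} − q_{Pike}) − 12q_{Mesa}.
∂π/∂q_{Mesa} = 181 − 4q_{Mesa} − q_{Pike} = 0 ⇒ q_{Mesa} = 45.25 − 0.25q_{Pike}.
Similarly q_{Pike} = 44.5 − 0.25q_{Mesa}.
Plugging q_{Pike} into Mesa's best response: q_{Mesa} = 45.25 − 0.25(44.5 − 0.25q_{Mesa}) ⇒ 0.9375q_{Mesa} = 34.125, so q_{Mesa} = 36.4.
Then q_{Pike} = 44.5 − 0.25·36.4 = 35.4.

36.4, 35.4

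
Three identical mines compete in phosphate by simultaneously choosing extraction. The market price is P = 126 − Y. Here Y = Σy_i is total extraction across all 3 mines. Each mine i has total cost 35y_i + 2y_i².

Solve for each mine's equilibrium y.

A representative mine's profit is π_i = y_i(126 − Y) − 35y_i − 2y_i², with Y = y_i + Σ_{j≠i} y_j.
First-order condition: 91 − 6y_i − Σ_{j≠i} y_j = 0.
With identical mines, set every y_j = y: then 91 − 6y − 2y = 0, i.e. y = 91/8 = 11.375.

11.375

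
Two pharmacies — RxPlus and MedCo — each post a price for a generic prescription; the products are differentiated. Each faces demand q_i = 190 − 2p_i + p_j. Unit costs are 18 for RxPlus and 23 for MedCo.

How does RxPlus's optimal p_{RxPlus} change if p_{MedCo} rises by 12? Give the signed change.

RxPlus's profit: π = (p_{RxPlus} − 18)(190 − 2p_{RxPlus} + p_{MedCo}).
∂π/∂p_{RxPlus} = 226 − 4p_{RxPlus} + p_{MedCo} = 0 ⇒ p_{RxPlus} = 56.5 + 0.25p_{MedCo}.
The reaction-function slope is 0.25, so a 12-unit rise in p_{MedCo} moves p_{RxPlus} by 0.25 × 12 = 3. RxPlus's best response rises — the actions are strategic complements.

3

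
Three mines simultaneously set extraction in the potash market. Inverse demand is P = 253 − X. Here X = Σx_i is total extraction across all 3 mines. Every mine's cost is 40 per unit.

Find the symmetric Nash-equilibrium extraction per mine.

A representative mine's profit is π_i = x_i(253 − X) − 40x_i, with X = x_i + Σ_{j≠i} x_j.
First-order condition: 213 − 2x_i − Σ_{j≠i} x_j = 0.
With identical mines, set every x_j = x: then 213 − 2x − 2x = 0, i.e. x = 213/4 = 53.25.

53.25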